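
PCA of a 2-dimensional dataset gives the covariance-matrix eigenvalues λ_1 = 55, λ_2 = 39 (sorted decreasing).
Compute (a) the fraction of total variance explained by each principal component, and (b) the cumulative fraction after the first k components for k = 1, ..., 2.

Step 1 — total variance = trace(Sigma) = Σ λ_i = 55 + 39 = 94.

Step 2 — fraction explained by component i = λ_i / Σ λ:
  PC1: 55/94 = 0.5851
  PC2: 39/94 = 0.4149

Step 3 — cumulative fraction after k components = (λ_1 + ... + λ_k) / Σ λ:
  k = 1: 55/94 = 0.5851
  k = 2: (55 + 39)/94 = 94/94 = 1

Summary (fraction, with percent):

explained: PC1 0.5851 (58.51%), PC2 0.4149 (41.49%);  cumulative: 0.5851, 1


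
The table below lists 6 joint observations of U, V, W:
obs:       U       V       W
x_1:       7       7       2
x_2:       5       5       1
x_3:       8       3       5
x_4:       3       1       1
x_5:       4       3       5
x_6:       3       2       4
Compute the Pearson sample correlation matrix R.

Step 1 — column means:
  mean(U) = (7 + 5 + 8 + 3 + 4 + 3) / 6 = 30/6 = 5
  mean(V) = (7 + 5 + 3 + 1 + 3 + 2) / 6 = 21/6 = 3.5
  mean(W) = (2 + 1 + 5 + 1 + 5 + 4) / 6 = 18/6 = 3

Step 2 — sample variances and covariances s[i,j] = (1/(n-1)) · Σ_k (x_{k,i} - mean_i) · (x_{k,j} - mean_j), with n-1 = 5:
  s[U,U] = ((2)·(2) + (0)·(0) + (3)·(3) + (-2)·(-2) + (-1)·(-1) + (-2)·(-2)) / 5 = 22/5 = 4.4
  s[U,V] = ((2)·(3.5) + (0)·(1.5) + (3)·(-0.5) + (-2)·(-2.5) + (-1)·(-0.5) + (-2)·(-1.5)) / 5 = 14/5 = 2.8
  s[U,W] = ((2)·(-1) + (0)·(-2) + (3)·(2) + (-2)·(-2) + (-1)·(2) + (-2)·(1)) / 5 = 4/5 = 0.8
  s[V,V] = ((3.5)·(3.5) + (1.5)·(1.5) + (-0.5)·(-0.5) + (-2.5)·(-2.5) + (-0.5)·(-0.5) + (-1.5)·(-1.5)) / 5 = 23.5/5 = 4.7
  s[V,W] = ((3.5)·(-1) + (1.5)·(-2) + (-0.5)·(2) + (-2.5)·(-2) + (-0.5)·(2) + (-1.5)·(1)) / 5 = -5/5 = -1
  s[W,W] = ((-1)·(-1) + (-2)·(-2) + (2)·(2) + (-2)·(-2) + (2)·(2) + (1)·(1)) / 5 = 18/5 = 3.6
  Sample standard deviations s_i = √(s[i,i]):
  s(U) = √(4.4) = 2.0976
  s(V) = √(4.7) = 2.1679
  s(W) = √(3.6) = 1.8974

Step 3 — r_{ij} = s_{ij} / (s_i · s_j):
  r[U,U] = 1 (diagonal).
  r[U,V] = 2.8 / (2.0976 · 2.1679) = 2.8 / 4.5475 = 0.6157
  r[U,W] = 0.8 / (2.0976 · 1.8974) = 0.8 / 3.9799 = 0.201
  r[V,V] = 1 (diagonal).
  r[V,W] = -1 / (2.1679 · 1.8974) = -1 / 4.1134 = -0.2431
  r[W,W] = 1 (diagonal).

R is symmetric with unit diagonal. Assembling:

R = [[1, 0.6157, 0.201],
 [0.6157, 1, -0.2431],
 [0.201, -0.2431, 1]]


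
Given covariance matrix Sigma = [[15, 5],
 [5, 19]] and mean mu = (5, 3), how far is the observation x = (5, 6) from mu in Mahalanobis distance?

Step 1 — centre the observation: (x - mu) = (0, 3).

Step 2 — invert Sigma. det(Sigma) = 15·19 - (5)² = 260.
  Sigma^{-1} = (1/det) · [[d, -b], [-b, a]] = [[0.0731, -0.0192],
 [-0.0192, 0.0577]].

Step 3 — form the quadratic (x - mu)^T · Sigma^{-1} · (x - mu):
  Sigma^{-1} · (x - mu) = (-0.0577, 0.1731).
  (x - mu)^T · [Sigma^{-1} · (x - mu)] = (0)·(-0.0577) + (3)·(0.1731) = 0.5192.

Step 4 — take square root: d = √(0.5192) ≈ 0.7206.

d(x, mu) = √(0.5192) ≈ 0.7206


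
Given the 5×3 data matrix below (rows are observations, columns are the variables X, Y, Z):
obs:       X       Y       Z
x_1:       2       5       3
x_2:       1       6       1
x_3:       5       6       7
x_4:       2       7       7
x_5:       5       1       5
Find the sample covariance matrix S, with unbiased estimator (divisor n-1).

Step 1 — column means:
  mean(X) = (2 + 1 + 5 + 2 + 5) / 5 = 15/5 = 3
  mean(Y) = (5 + 6 + 6 + 7 + 1) / 5 = 25/5 = 5
  mean(Z) = (3 + 1 + 7 + 7 + 5) / 5 = 23/5 = 4.6

Step 2 — sample covariance S[i,j] = (1/(n-1)) · Σ_k (x_{k,i} - mean_i) · (x_{k,j} - mean_j), with n-1 = 4.
  S[X,X] = ((-1)·(-1) + (-2)·(-2) + (2)·(2) + (-1)·(-1) + (2)·(2)) / 4 = 14/4 = 3.5
  S[X,Y] = ((-1)·(0) + (-2)·(1) + (2)·(1) + (-1)·(2) + (2)·(-4)) / 4 = -10/4 = -2.5
  S[X,Z] = ((-1)·(-1.6) + (-2)·(-3.6) + (2)·(2.4) + (-1)·(2.4) + (2)·(0.4)) / 4 = 12/4 = 3
  S[Y,Y] = ((0)·(0) + (1)·(1) + (1)·(1) + (2)·(2) + (-4)·(-4)) / 4 = 22/4 = 5.5
  S[Y,Z] = ((0)·(-1.6) + (1)·(-3.6) + (1)·(2.4) + (2)·(2.4) + (-4)·(0.4)) / 4 = 2/4 = 0.5
  S[Z,Z] = ((-1.6)·(-1.6) + (-3.6)·(-3.6) + (2.4)·(2.4) + (2.4)·(2.4) + (0.4)·(0.4)) / 4 = 27.2/4 = 6.8

S is symmetric (S[j,i] = S[i,j]). Assembling:

S = [[3.5, -2.5, 3],
 [-2.5, 5.5, 0.5],
 [3, 0.5, 6.8]]


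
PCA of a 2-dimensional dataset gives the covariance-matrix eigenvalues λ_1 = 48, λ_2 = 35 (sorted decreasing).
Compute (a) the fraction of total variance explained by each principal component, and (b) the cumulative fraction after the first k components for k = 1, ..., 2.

Step 1 — total variance = trace(Sigma) = Σ λ_i = 48 + 35 = 83.

Step 2 — fraction explained by component i = λ_i / Σ λ:
  PC1: 48/83 = 0.5783
  PC2: 35/83 = 0.4217

Step 3 — cumulative fraction after k components = (λ_1 + ... + λ_k) / Σ λ:
  k = 1: 48/83 = 0.5783
  k = 2: (48 + 35)/83 = 83/83 = 1

Summary (fraction, with percent):

explained: PC1 0.5783 (57.83%), PC2 0.4217 (42.17%);  cumulative: 0.5783, 1


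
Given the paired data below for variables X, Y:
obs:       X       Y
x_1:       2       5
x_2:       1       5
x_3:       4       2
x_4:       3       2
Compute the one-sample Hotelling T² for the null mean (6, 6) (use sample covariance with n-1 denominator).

Step 1 — sample mean vector:
  mean(X) = (2 + 1 + 4 + 3) / 4 = 10/4 = 2.5
  mean(Y) = (5 + 5 + 2 + 2) / 4 = 14/4 = 3.5
  x̄ = (2.5, 3.5),  deviation x̄ - mu_0 = (2.5, 3.5) - (6, 6) = (-3.5, -2.5).

Step 2 — sample covariance matrix, S[i,j] = (1/(n-1)) · Σ_k (x_{k,i} - mean_i) · (x_{k,j} - mean_j), divisor n-1 = 3:
  S[X,X] = ((-0.5)·(-0.5) + (-1.5)·(-1.5) + (1.5)·(1.5) + (0.5)·(0.5)) / 3 = 5/3 = 1.6667
  S[X,Y] = ((-0.5)·(1.5) + (-1.5)·(1.5) + (1.5)·(-1.5) + (0.5)·(-1.5)) / 3 = -6/3 = -2
  S[Y,Y] = ((1.5)·(1.5) + (1.5)·(1.5) + (-1.5)·(-1.5) + (-1.5)·(-1.5)) / 3 = 9/3 = 3
  S = [[1.6667, -2],
 [-2, 3]].

Step 3 — invert S. det(S) = 1.6667·3 - (-2)² = 1.
  S^{-1} = (1/det) · [[d, -b], [-b, a]] = [[3, 2],
 [2, 1.6667]].

Step 4 — quadratic form (x̄ - mu_0)^T · S^{-1} · (x̄ - mu_0):
  S^{-1} · (x̄ - mu_0) = (-15.5, -11.1667),
  (x̄ - mu_0)^T · [...] = (-3.5)·(-15.5) + (-2.5)·(-11.1667) = 82.1667.

Step 5 — scale by n: T² = 4 · 82.1667 = 328.6667.

T² ≈ 328.6667


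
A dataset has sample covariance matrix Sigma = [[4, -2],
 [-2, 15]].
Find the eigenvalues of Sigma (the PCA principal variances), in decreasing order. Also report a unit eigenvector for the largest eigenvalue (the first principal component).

Step 1 — characteristic polynomial of 2×2 Sigma:
  det(Sigma - λI) = λ² - trace · λ + det = 0.
  trace = 4 + 15 = 19, det = 4·15 - (-2)² = 56.
Step 2 — discriminant:
  Δ = trace² - 4·det = 361 - 224 = 137.
Step 3 — eigenvalues:
  λ = (trace ± √Δ)/2 = (19 ± 11.7047)/2,
  λ_1 = 15.3523,  λ_2 = 3.6477.

Step 4 — unit eigenvector for λ_1: solve (Sigma - λ_1 I)v = 0. First row:
  (4 - 15.3523)·v_x + (-2)·v_y = 0, i.e. (-11.3523)·v_x + (-2)·v_y = 0,
  so v ∝ (b, λ_1 - a) = (-2, 11.3523); multiply by -1 so the first entry is positive: u = (2, -11.3523).
  ||u|| = √((2)² + (-11.3523)²) = √(132.8758) ≈ 11.5272,
  v_1 = u/||u|| ≈ (0.1735, -0.9848) (||v_1|| = 1).

λ_1 = 15.3523,  λ_2 = 3.6477;  v_1 ≈ (0.1735, -0.9848)


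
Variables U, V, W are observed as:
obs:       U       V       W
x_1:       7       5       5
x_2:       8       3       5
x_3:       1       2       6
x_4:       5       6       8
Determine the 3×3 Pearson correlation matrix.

Step 1 — column means:
  mean(U) = (7 + 8 + 1 + 5) / 4 = 21/4 = 5.25
  mean(V) = (5 + 3 + 2 + 6) / 4 = 16/4 = 4
  mean(W) = (5 + 5 + 6 + 8) / 4 = 24/4 = 6

Step 2 — sample variances and covariances s[i,j] = (1/(n-1)) · Σ_k (x_{k,i} - mean_i) · (x_{k,j} - mean_j), with n-1 = 3:
  s[U,U] = ((1.75)·(1.75) + (2.75)·(2.75) + (-4.25)·(-4.25) + (-0.25)·(-0.25)) / 3 = 28.75/3 = 9.5833
  s[U,V] = ((1.75)·(1) + (2.75)·(-1) + (-4.25)·(-2) + (-0.25)·(2)) / 3 = 7/3 = 2.3333
  s[U,W] = ((1.75)·(-1) + (2.75)·(-1) + (-4.25)·(0) + (-0.25)·(2)) / 3 = -5/3 = -1.6667
  s[V,V] = ((1)·(1) + (-1)·(-1) + (-2)·(-2) + (2)·(2)) / 3 = 10/3 = 3.3333
  s[V,W] = ((1)·(-1) + (-1)·(-1) + (-2)·(0) + (2)·(2)) / 3 = 4/3 = 1.3333
  s[W,W] = ((-1)·(-1) + (-1)·(-1) + (0)·(0) + (2)·(2)) / 3 = 6/3 = 2
  Sample standard deviations s_i = √(s[i,i]):
  s(U) = √(9.5833) = 3.0957
  s(V) = √(3.3333) = 1.8257
  s(W) = √(2) = 1.4142

Step 3 — r_{ij} = s_{ij} / (s_i · s_j):
  r[U,U] = 1 (diagonal).
  r[U,V] = 2.3333 / (3.0957 · 1.8257) = 2.3333 / 5.6519 = 0.4128
  r[U,W] = -1.6667 / (3.0957 · 1.4142) = -1.6667 / 4.378 = -0.3807
  r[V,V] = 1 (diagonal).
  r[V,W] = 1.3333 / (1.8257 · 1.4142) = 1.3333 / 2.582 = 0.5164
  r[W,W] = 1 (diagonal).

R is symmetric with unit diagonal. Assembling:

R = [[1, 0.4128, -0.3807],
 [0.4128, 1, 0.5164],
 [-0.3807, 0.5164, 1]]


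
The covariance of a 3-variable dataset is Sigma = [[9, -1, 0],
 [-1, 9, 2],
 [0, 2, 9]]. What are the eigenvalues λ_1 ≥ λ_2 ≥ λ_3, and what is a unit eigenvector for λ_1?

Step 1 — characteristic polynomial p(λ) = det(λI - Sigma) = λ³ - tr·λ² + c_1·λ - det, where tr = trace, c_1 = sum of the principal 2×2 minors, det = det(Sigma):
  tr = 9 + 9 + 9 = 27,
  c_1 = (9·9 - (-1)²) + (9·9 - (0)²) + (9·9 - (2)²) = 80 + 81 + 77 = 238,
  det = 9·(9·9 - (2)²) - (-1)·((-1)·9 - (2)·(0)) + (0)·((-1)·(2) - 9·(0)) = 9·(77) - (-1)·(-9) + (0)·(-2) = 684.
  So p(λ) = λ³ - 27λ² + 238λ - 684.
Step 2 — look for an integer root (rational root theorem: any rational root is an integer divisor of 684). Testing λ = 9:
  p(9) = 729 - 2187 + 2142 - 684 = 0  ✓
  Dividing out (λ - 9): p(λ) = (λ - 9)(λ² - 18λ + 76).
Step 3 — remaining eigenvalues from the quadratic λ² - 18λ + 76 = 0:
  Δ = 18² - 4·76 = 324 - 304 = 20,  λ = (18 ± √20)/2 = (18 ± 4.4721)/2 ≈ 11.2361 or 6.7639.
  Sorted: λ_1 = 11.2361,  λ_2 = 9,  λ_3 = 6.7639  (check: sum = 27 = tr ✓).

Step 4 — unit eigenvector for λ_1 ≈ 11.2361: v spans the null space of (Sigma - λ_1 I), whose rows are
  r_1 = (-2.2361, -1, 0),  r_2 = (-1, -2.2361, 2),  r_3 = (0, 2, -2.2361).
  v is orthogonal to every row, so take v ∝ r_1 × r_2 = ((-1)·(2) - (0)·(-2.2361), (0)·(-1) - (-2.2361)·(2), (-2.2361)·(-2.2361) - (-1)·(-1)) ≈ (-2, 4.4721, 4).
  Rescale (multiply by -1 so the first nonzero entry is positive): u = (2, -4.4721, -4).
  ||u|| = √((2)² + (-4.4721)² + (-4)²) = √(40) ≈ 6.3246,  v_1 = u/||u|| ≈ (0.3162, -0.7071, -0.6325) (||v_1|| = 1).

λ_1 = 11.2361,  λ_2 = 9,  λ_3 = 6.7639;  v_1 ≈ (0.3162, -0.7071, -0.6325)


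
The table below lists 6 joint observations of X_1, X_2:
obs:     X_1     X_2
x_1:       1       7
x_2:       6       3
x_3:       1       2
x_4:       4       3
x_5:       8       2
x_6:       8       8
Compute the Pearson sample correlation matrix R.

Step 1 — column means:
  mean(X_1) = (1 + 6 + 1 + 4 + 8 + 8) / 6 = 28/6 = 4.6667
  mean(X_2) = (7 + 3 + 2 + 3 + 2 + 8) / 6 = 25/6 = 4.1667

Step 2 — sample variances and covariances s[i,j] = (1/(n-1)) · Σ_k (x_{k,i} - mean_i) · (x_{k,j} - mean_j), with n-1 = 5:
  s[X_1,X_1] = ((-3.6667)·(-3.6667) + (1.3333)·(1.3333) + (-3.6667)·(-3.6667) + (-0.6667)·(-0.6667) + (3.3333)·(3.3333) + (3.3333)·(3.3333)) / 5 = 51.3333/5 = 10.2667
  s[X_1,X_2] = ((-3.6667)·(2.8333) + (1.3333)·(-1.1667) + (-3.6667)·(-2.1667) + (-0.6667)·(-1.1667) + (3.3333)·(-2.1667) + (3.3333)·(3.8333)) / 5 = 2.3333/5 = 0.4667
  s[X_2,X_2] = ((2.8333)·(2.8333) + (-1.1667)·(-1.1667) + (-2.1667)·(-2.1667) + (-1.1667)·(-1.1667) + (-2.1667)·(-2.1667) + (3.8333)·(3.8333)) / 5 = 34.8333/5 = 6.9667
  Sample standard deviations s_i = √(s[i,i]):
  s(X_1) = √(10.2667) = 3.2042
  s(X_2) = √(6.9667) = 2.6394

Step 3 — r_{ij} = s_{ij} / (s_i · s_j):
  r[X_1,X_1] = 1 (diagonal).
  r[X_1,X_2] = 0.4667 / (3.2042 · 2.6394) = 0.4667 / 8.4572 = 0.0552
  r[X_2,X_2] = 1 (diagonal).

R is symmetric with unit diagonal. Assembling:

R = [[1, 0.0552],
 [0.0552, 1]]


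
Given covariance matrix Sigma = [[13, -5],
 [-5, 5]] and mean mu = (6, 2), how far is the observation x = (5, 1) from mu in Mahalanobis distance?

Step 1 — centre the observation: (x - mu) = (-1, -1).

Step 2 — invert Sigma. det(Sigma) = 13·5 - (-5)² = 40.
  Sigma^{-1} = (1/det) · [[d, -b], [-b, a]] = [[0.125, 0.125],
 [0.125, 0.325]].

Step 3 — form the quadratic (x - mu)^T · Sigma^{-1} · (x - mu):
  Sigma^{-1} · (x - mu) = (-0.25, -0.45).
  (x - mu)^T · [Sigma^{-1} · (x - mu)] = (-1)·(-0.25) + (-1)·(-0.45) = 0.7.

Step 4 — take square root: d = √(0.7) ≈ 0.8367.

d(x, mu) = √(0.7) ≈ 0.8367


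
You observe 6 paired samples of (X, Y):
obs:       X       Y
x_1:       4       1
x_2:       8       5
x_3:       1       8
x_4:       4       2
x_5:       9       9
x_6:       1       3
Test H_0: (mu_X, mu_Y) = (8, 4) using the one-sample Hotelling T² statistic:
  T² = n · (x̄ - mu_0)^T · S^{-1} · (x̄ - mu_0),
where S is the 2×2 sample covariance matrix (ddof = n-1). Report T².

Step 1 — sample mean vector:
  mean(X) = (4 + 8 + 1 + 4 + 9 + 1) / 6 = 27/6 = 4.5
  mean(Y) = (1 + 5 + 8 + 2 + 9 + 3) / 6 = 28/6 = 4.6667
  x̄ = (4.5, 4.6667),  deviation x̄ - mu_0 = (4.5, 4.6667) - (8, 4) = (-3.5, 0.6667).

Step 2 — sample covariance matrix, S[i,j] = (1/(n-1)) · Σ_k (x_{k,i} - mean_i) · (x_{k,j} - mean_j), divisor n-1 = 5:
  S[X,X] = ((-0.5)·(-0.5) + (3.5)·(3.5) + (-3.5)·(-3.5) + (-0.5)·(-0.5) + (4.5)·(4.5) + (-3.5)·(-3.5)) / 5 = 57.5/5 = 11.5
  S[X,Y] = ((-0.5)·(-3.6667) + (3.5)·(0.3333) + (-3.5)·(3.3333) + (-0.5)·(-2.6667) + (4.5)·(4.3333) + (-3.5)·(-1.6667)) / 5 = 18/5 = 3.6
  S[Y,Y] = ((-3.6667)·(-3.6667) + (0.3333)·(0.3333) + (3.3333)·(3.3333) + (-2.6667)·(-2.6667) + (4.3333)·(4.3333) + (-1.6667)·(-1.6667)) / 5 = 53.3333/5 = 10.6667
  S = [[11.5, 3.6],
 [3.6, 10.6667]].

Step 3 — invert S. det(S) = 11.5·10.6667 - (3.6)² = 109.7067.
  S^{-1} = (1/det) · [[d, -b], [-b, a]] = [[0.0972, -0.0328],
 [-0.0328, 0.1048]].

Step 4 — quadratic form (x̄ - mu_0)^T · S^{-1} · (x̄ - mu_0):
  S^{-1} · (x̄ - mu_0) = (-0.3622, 0.1847),
  (x̄ - mu_0)^T · [...] = (-3.5)·(-0.3622) + (0.6667)·(0.1847) = 1.3908.

Step 5 — scale by n: T² = 6 · 1.3908 = 8.3447.

T² ≈ 8.3447


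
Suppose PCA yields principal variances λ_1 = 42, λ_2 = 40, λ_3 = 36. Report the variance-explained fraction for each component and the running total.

Step 1 — total variance = trace(Sigma) = Σ λ_i = 42 + 40 + 36 = 118.

Step 2 — fraction explained by component i = λ_i / Σ λ:
  PC1: 42/118 = 0.3559
  PC2: 40/118 = 0.339
  PC3: 36/118 = 0.3051

Step 3 — cumulative fraction after k components = (λ_1 + ... + λ_k) / Σ λ:
  k = 1: 42/118 = 0.3559
  k = 2: (42 + 40)/118 = 82/118 = 0.6949
  k = 3: (42 + 40 + 36)/118 = 118/118 = 1

Summary (fraction, with percent):

explained: PC1 0.3559 (35.59%), PC2 0.339 (33.9%), PC3 0.3051 (30.51%);  cumulative: 0.3559, 0.6949, 1


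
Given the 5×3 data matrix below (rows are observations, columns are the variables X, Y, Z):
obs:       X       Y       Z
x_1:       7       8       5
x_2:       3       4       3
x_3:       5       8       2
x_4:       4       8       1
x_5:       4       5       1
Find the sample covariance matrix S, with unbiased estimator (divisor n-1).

Step 1 — column means:
  mean(X) = (7 + 3 + 5 + 4 + 4) / 5 = 23/5 = 4.6
  mean(Y) = (8 + 4 + 8 + 8 + 5) / 5 = 33/5 = 6.6
  mean(Z) = (5 + 3 + 2 + 1 + 1) / 5 = 12/5 = 2.4

Step 2 — sample covariance S[i,j] = (1/(n-1)) · Σ_k (x_{k,i} - mean_i) · (x_{k,j} - mean_j), with n-1 = 4.
  S[X,X] = ((2.4)·(2.4) + (-1.6)·(-1.6) + (0.4)·(0.4) + (-0.6)·(-0.6) + (-0.6)·(-0.6)) / 4 = 9.2/4 = 2.3
  S[X,Y] = ((2.4)·(1.4) + (-1.6)·(-2.6) + (0.4)·(1.4) + (-0.6)·(1.4) + (-0.6)·(-1.6)) / 4 = 8.2/4 = 2.05
  S[X,Z] = ((2.4)·(2.6) + (-1.6)·(0.6) + (0.4)·(-0.4) + (-0.6)·(-1.4) + (-0.6)·(-1.4)) / 4 = 6.8/4 = 1.7
  S[Y,Y] = ((1.4)·(1.4) + (-2.6)·(-2.6) + (1.4)·(1.4) + (1.4)·(1.4) + (-1.6)·(-1.6)) / 4 = 15.2/4 = 3.8
  S[Y,Z] = ((1.4)·(2.6) + (-2.6)·(0.6) + (1.4)·(-0.4) + (1.4)·(-1.4) + (-1.6)·(-1.4)) / 4 = 1.8/4 = 0.45
  S[Z,Z] = ((2.6)·(2.6) + (0.6)·(0.6) + (-0.4)·(-0.4) + (-1.4)·(-1.4) + (-1.4)·(-1.4)) / 4 = 11.2/4 = 2.8

S is symmetric (S[j,i] = S[i,j]). Assembling:

S = [[2.3, 2.05, 1.7],
 [2.05, 3.8, 0.45],
 [1.7, 0.45, 2.8]]


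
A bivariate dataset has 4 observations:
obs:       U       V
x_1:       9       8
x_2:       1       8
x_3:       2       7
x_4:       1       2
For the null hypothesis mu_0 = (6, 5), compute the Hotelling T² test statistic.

Step 1 — sample mean vector:
  mean(U) = (9 + 1 + 2 + 1) / 4 = 13/4 = 3.25
  mean(V) = (8 + 8 + 7 + 2) / 4 = 25/4 = 6.25
  x̄ = (3.25, 6.25),  deviation x̄ - mu_0 = (3.25, 6.25) - (6, 5) = (-2.75, 1.25).

Step 2 — sample covariance matrix, S[i,j] = (1/(n-1)) · Σ_k (x_{k,i} - mean_i) · (x_{k,j} - mean_j), divisor n-1 = 3:
  S[U,U] = ((5.75)·(5.75) + (-2.25)·(-2.25) + (-1.25)·(-1.25) + (-2.25)·(-2.25)) / 3 = 44.75/3 = 14.9167
  S[U,V] = ((5.75)·(1.75) + (-2.25)·(1.75) + (-1.25)·(0.75) + (-2.25)·(-4.25)) / 3 = 14.75/3 = 4.9167
  S[V,V] = ((1.75)·(1.75) + (1.75)·(1.75) + (0.75)·(0.75) + (-4.25)·(-4.25)) / 3 = 24.75/3 = 8.25
  S = [[14.9167, 4.9167],
 [4.9167, 8.25]].

Step 3 — invert S. det(S) = 14.9167·8.25 - (4.9167)² = 98.8889.
  S^{-1} = (1/det) · [[d, -b], [-b, a]] = [[0.0834, -0.0497],
 [-0.0497, 0.1508]].

Step 4 — quadratic form (x̄ - mu_0)^T · S^{-1} · (x̄ - mu_0):
  S^{-1} · (x̄ - mu_0) = (-0.2916, 0.3253),
  (x̄ - mu_0)^T · [...] = (-2.75)·(-0.2916) + (1.25)·(0.3253) = 1.2084.

Step 5 — scale by n: T² = 4 · 1.2084 = 4.8337.

T² ≈ 4.8337


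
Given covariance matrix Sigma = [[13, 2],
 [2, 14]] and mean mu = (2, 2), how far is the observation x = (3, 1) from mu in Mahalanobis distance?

Step 1 — centre the observation: (x - mu) = (1, -1).

Step 2 — invert Sigma. det(Sigma) = 13·14 - (2)² = 178.
  Sigma^{-1} = (1/det) · [[d, -b], [-b, a]] = [[0.0787, -0.0112],
 [-0.0112, 0.073]].

Step 3 — form the quadratic (x - mu)^T · Sigma^{-1} · (x - mu):
  Sigma^{-1} · (x - mu) = (0.0899, -0.0843).
  (x - mu)^T · [Sigma^{-1} · (x - mu)] = (1)·(0.0899) + (-1)·(-0.0843) = 0.1742.

Step 4 — take square root: d = √(0.1742) ≈ 0.4173.

d(x, mu) = √(0.1742) ≈ 0.4173


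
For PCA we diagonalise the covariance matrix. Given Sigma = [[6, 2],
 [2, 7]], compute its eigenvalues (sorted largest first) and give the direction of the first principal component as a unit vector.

Step 1 — characteristic polynomial of 2×2 Sigma:
  det(Sigma - λI) = λ² - trace · λ + det = 0.
  trace = 6 + 7 = 13, det = 6·7 - (2)² = 38.
Step 2 — discriminant:
  Δ = trace² - 4·det = 169 - 152 = 17.
Step 3 — eigenvalues:
  λ = (trace ± √Δ)/2 = (13 ± 4.1231)/2,
  λ_1 = 8.5616,  λ_2 = 4.4384.

Step 4 — unit eigenvector for λ_1: solve (Sigma - λ_1 I)v = 0. First row:
  (6 - 8.5616)·v_x + (2)·v_y = 0, i.e. (-2.5616)·v_x + (2)·v_y = 0,
  so v ∝ (b, λ_1 - a) = (2, 2.5616) = u.
  ||u|| = √((2)² + (2.5616)²) = √(10.5616) ≈ 3.2499,
  v_1 = u/||u|| ≈ (0.6154, 0.7882) (||v_1|| = 1).

λ_1 = 8.5616,  λ_2 = 4.4384;  v_1 ≈ (0.6154, 0.7882)


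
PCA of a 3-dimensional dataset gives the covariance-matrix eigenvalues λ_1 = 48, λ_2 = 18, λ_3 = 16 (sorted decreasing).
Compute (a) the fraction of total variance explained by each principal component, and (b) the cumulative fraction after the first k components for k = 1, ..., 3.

Step 1 — total variance = trace(Sigma) = Σ λ_i = 48 + 18 + 16 = 82.

Step 2 — fraction explained by component i = λ_i / Σ λ:
  PC1: 48/82 = 0.5854
  PC2: 18/82 = 0.2195
  PC3: 16/82 = 0.1951

Step 3 — cumulative fraction after k components = (λ_1 + ... + λ_k) / Σ λ:
  k = 1: 48/82 = 0.5854
  k = 2: (48 + 18)/82 = 66/82 = 0.8049
  k = 3: (48 + 18 + 16)/82 = 82/82 = 1

Summary (fraction, with percent):

explained: PC1 0.5854 (58.54%), PC2 0.2195 (21.95%), PC3 0.1951 (19.51%);  cumulative: 0.5854, 0.8049, 1


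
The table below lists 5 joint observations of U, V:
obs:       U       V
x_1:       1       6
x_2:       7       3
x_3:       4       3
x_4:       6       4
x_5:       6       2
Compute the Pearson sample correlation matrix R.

Step 1 — column means:
  mean(U) = (1 + 7 + 4 + 6 + 6) / 5 = 24/5 = 4.8
  mean(V) = (6 + 3 + 3 + 4 + 2) / 5 = 18/5 = 3.6

Step 2 — sample variances and covariances s[i,j] = (1/(n-1)) · Σ_k (x_{k,i} - mean_i) · (x_{k,j} - mean_j), with n-1 = 4:
  s[U,U] = ((-3.8)·(-3.8) + (2.2)·(2.2) + (-0.8)·(-0.8) + (1.2)·(1.2) + (1.2)·(1.2)) / 4 = 22.8/4 = 5.7
  s[U,V] = ((-3.8)·(2.4) + (2.2)·(-0.6) + (-0.8)·(-0.6) + (1.2)·(0.4) + (1.2)·(-1.6)) / 4 = -11.4/4 = -2.85
  s[V,V] = ((2.4)·(2.4) + (-0.6)·(-0.6) + (-0.6)·(-0.6) + (0.4)·(0.4) + (-1.6)·(-1.6)) / 4 = 9.2/4 = 2.3
  Sample standard deviations s_i = √(s[i,i]):
  s(U) = √(5.7) = 2.3875
  s(V) = √(2.3) = 1.5166

Step 3 — r_{ij} = s_{ij} / (s_i · s_j):
  r[U,U] = 1 (diagonal).
  r[U,V] = -2.85 / (2.3875 · 1.5166) = -2.85 / 3.6208 = -0.7871
  r[V,V] = 1 (diagonal).

R is symmetric with unit diagonal. Assembling:

R = [[1, -0.7871],
 [-0.7871, 1]]


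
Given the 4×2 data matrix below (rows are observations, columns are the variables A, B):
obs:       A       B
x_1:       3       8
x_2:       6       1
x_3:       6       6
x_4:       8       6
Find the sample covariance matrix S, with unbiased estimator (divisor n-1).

Step 1 — column means:
  mean(A) = (3 + 6 + 6 + 8) / 4 = 23/4 = 5.75
  mean(B) = (8 + 1 + 6 + 6) / 4 = 21/4 = 5.25

Step 2 — sample covariance S[i,j] = (1/(n-1)) · Σ_k (x_{k,i} - mean_i) · (x_{k,j} - mean_j), with n-1 = 3.
  S[A,A] = ((-2.75)·(-2.75) + (0.25)·(0.25) + (0.25)·(0.25) + (2.25)·(2.25)) / 3 = 12.75/3 = 4.25
  S[A,B] = ((-2.75)·(2.75) + (0.25)·(-4.25) + (0.25)·(0.75) + (2.25)·(0.75)) / 3 = -6.75/3 = -2.25
  S[B,B] = ((2.75)·(2.75) + (-4.25)·(-4.25) + (0.75)·(0.75) + (0.75)·(0.75)) / 3 = 26.75/3 = 8.9167

S is symmetric (S[j,i] = S[i,j]). Assembling:

S = [[4.25, -2.25],
 [-2.25, 8.9167]]


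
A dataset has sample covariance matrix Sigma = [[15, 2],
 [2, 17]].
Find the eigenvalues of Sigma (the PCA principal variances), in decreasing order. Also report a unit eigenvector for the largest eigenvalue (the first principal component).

Step 1 — characteristic polynomial of 2×2 Sigma:
  det(Sigma - λI) = λ² - trace · λ + det = 0.
  trace = 15 + 17 = 32, det = 15·17 - (2)² = 251.
Step 2 — discriminant:
  Δ = trace² - 4·det = 1024 - 1004 = 20.
Step 3 — eigenvalues:
  λ = (trace ± √Δ)/2 = (32 ± 4.4721)/2,
  λ_1 = 18.2361,  λ_2 = 13.7639.

Step 4 — unit eigenvector for λ_1: solve (Sigma - λ_1 I)v = 0. First row:
  (15 - 18.2361)·v_x + (2)·v_y = 0, i.e. (-3.2361)·v_x + (2)·v_y = 0,
  so v ∝ (b, λ_1 - a) = (2, 3.2361) = u.
  ||u|| = √((2)² + (3.2361)²) = √(14.4721) ≈ 3.8042,
  v_1 = u/||u|| ≈ (0.5257, 0.8507) (||v_1|| = 1).

λ_1 = 18.2361,  λ_2 = 13.7639;  v_1 ≈ (0.5257, 0.8507)


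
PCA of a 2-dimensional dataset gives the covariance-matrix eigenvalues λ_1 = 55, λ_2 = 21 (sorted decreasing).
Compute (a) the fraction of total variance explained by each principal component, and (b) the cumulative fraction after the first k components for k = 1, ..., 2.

Step 1 — total variance = trace(Sigma) = Σ λ_i = 55 + 21 = 76.

Step 2 — fraction explained by component i = λ_i / Σ λ:
  PC1: 55/76 = 0.7237
  PC2: 21/76 = 0.2763

Step 3 — cumulative fraction after k components = (λ_1 + ... + λ_k) / Σ λ:
  k = 1: 55/76 = 0.7237
  k = 2: (55 + 21)/76 = 76/76 = 1

Summary (fraction, with percent):

explained: PC1 0.7237 (72.37%), PC2 0.2763 (27.63%);  cumulative: 0.7237, 1


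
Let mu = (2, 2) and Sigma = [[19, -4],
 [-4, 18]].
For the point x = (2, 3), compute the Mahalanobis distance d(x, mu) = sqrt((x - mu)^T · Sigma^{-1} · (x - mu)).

Step 1 — centre the observation: (x - mu) = (0, 1).

Step 2 — invert Sigma. det(Sigma) = 19·18 - (-4)² = 326.
  Sigma^{-1} = (1/det) · [[d, -b], [-b, a]] = [[0.0552, 0.0123],
 [0.0123, 0.0583]].

Step 3 — form the quadratic (x - mu)^T · Sigma^{-1} · (x - mu):
  Sigma^{-1} · (x - mu) = (0.0123, 0.0583).
  (x - mu)^T · [Sigma^{-1} · (x - mu)] = (0)·(0.0123) + (1)·(0.0583) = 0.0583.

Step 4 — take square root: d = √(0.0583) ≈ 0.2414.

d(x, mu) = √(0.0583) ≈ 0.2414


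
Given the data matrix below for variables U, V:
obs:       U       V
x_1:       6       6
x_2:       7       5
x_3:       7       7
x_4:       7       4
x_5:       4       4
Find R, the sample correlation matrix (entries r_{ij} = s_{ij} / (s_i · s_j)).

Step 1 — column means:
  mean(U) = (6 + 7 + 7 + 7 + 4) / 5 = 31/5 = 6.2
  mean(V) = (6 + 5 + 7 + 4 + 4) / 5 = 26/5 = 5.2

Step 2 — sample variances and covariances s[i,j] = (1/(n-1)) · Σ_k (x_{k,i} - mean_i) · (x_{k,j} - mean_j), with n-1 = 4:
  s[U,U] = ((-0.2)·(-0.2) + (0.8)·(0.8) + (0.8)·(0.8) + (0.8)·(0.8) + (-2.2)·(-2.2)) / 4 = 6.8/4 = 1.7
  s[U,V] = ((-0.2)·(0.8) + (0.8)·(-0.2) + (0.8)·(1.8) + (0.8)·(-1.2) + (-2.2)·(-1.2)) / 4 = 2.8/4 = 0.7
  s[V,V] = ((0.8)·(0.8) + (-0.2)·(-0.2) + (1.8)·(1.8) + (-1.2)·(-1.2) + (-1.2)·(-1.2)) / 4 = 6.8/4 = 1.7
  Sample standard deviations s_i = √(s[i,i]):
  s(U) = √(1.7) = 1.3038
  s(V) = √(1.7) = 1.3038

Step 3 — r_{ij} = s_{ij} / (s_i · s_j):
  r[U,U] = 1 (diagonal).
  r[U,V] = 0.7 / (1.3038 · 1.3038) = 0.7 / 1.7 = 0.4118
  r[V,V] = 1 (diagonal).

R is symmetric with unit diagonal. Assembling:

R = [[1, 0.4118],
 [0.4118, 1]]


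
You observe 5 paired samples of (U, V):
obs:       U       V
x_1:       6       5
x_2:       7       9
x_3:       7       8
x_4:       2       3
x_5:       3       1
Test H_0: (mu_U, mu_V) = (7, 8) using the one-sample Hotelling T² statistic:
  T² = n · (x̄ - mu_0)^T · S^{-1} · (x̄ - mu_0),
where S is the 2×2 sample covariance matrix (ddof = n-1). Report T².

Step 1 — sample mean vector:
  mean(U) = (6 + 7 + 7 + 2 + 3) / 5 = 25/5 = 5
  mean(V) = (5 + 9 + 8 + 3 + 1) / 5 = 26/5 = 5.2
  x̄ = (5, 5.2),  deviation x̄ - mu_0 = (5, 5.2) - (7, 8) = (-2, -2.8).

Step 2 — sample covariance matrix, S[i,j] = (1/(n-1)) · Σ_k (x_{k,i} - mean_i) · (x_{k,j} - mean_j), divisor n-1 = 4:
  S[U,U] = ((1)·(1) + (2)·(2) + (2)·(2) + (-3)·(-3) + (-2)·(-2)) / 4 = 22/4 = 5.5
  S[U,V] = ((1)·(-0.2) + (2)·(3.8) + (2)·(2.8) + (-3)·(-2.2) + (-2)·(-4.2)) / 4 = 28/4 = 7
  S[V,V] = ((-0.2)·(-0.2) + (3.8)·(3.8) + (2.8)·(2.8) + (-2.2)·(-2.2) + (-4.2)·(-4.2)) / 4 = 44.8/4 = 11.2
  S = [[5.5, 7],
 [7, 11.2]].

Step 3 — invert S. det(S) = 5.5·11.2 - (7)² = 12.6.
  S^{-1} = (1/det) · [[d, -b], [-b, a]] = [[0.8889, -0.5556],
 [-0.5556, 0.4365]].

Step 4 — quadratic form (x̄ - mu_0)^T · S^{-1} · (x̄ - mu_0):
  S^{-1} · (x̄ - mu_0) = (-0.2222, -0.1111),
  (x̄ - mu_0)^T · [...] = (-2)·(-0.2222) + (-2.8)·(-0.1111) = 0.7556.

Step 5 — scale by n: T² = 5 · 0.7556 = 3.7778.

T² ≈ 3.7778


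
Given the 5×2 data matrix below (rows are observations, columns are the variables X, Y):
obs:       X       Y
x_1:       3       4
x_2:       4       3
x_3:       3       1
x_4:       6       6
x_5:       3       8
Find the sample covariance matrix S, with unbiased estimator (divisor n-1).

Step 1 — column means:
  mean(X) = (3 + 4 + 3 + 6 + 3) / 5 = 19/5 = 3.8
  mean(Y) = (4 + 3 + 1 + 6 + 8) / 5 = 22/5 = 4.4

Step 2 — sample covariance S[i,j] = (1/(n-1)) · Σ_k (x_{k,i} - mean_i) · (x_{k,j} - mean_j), with n-1 = 4.
  S[X,X] = ((-0.8)·(-0.8) + (0.2)·(0.2) + (-0.8)·(-0.8) + (2.2)·(2.2) + (-0.8)·(-0.8)) / 4 = 6.8/4 = 1.7
  S[X,Y] = ((-0.8)·(-0.4) + (0.2)·(-1.4) + (-0.8)·(-3.4) + (2.2)·(1.6) + (-0.8)·(3.6)) / 4 = 3.4/4 = 0.85
  S[Y,Y] = ((-0.4)·(-0.4) + (-1.4)·(-1.4) + (-3.4)·(-3.4) + (1.6)·(1.6) + (3.6)·(3.6)) / 4 = 29.2/4 = 7.3

S is symmetric (S[j,i] = S[i,j]). Assembling:

S = [[1.7, 0.85],
 [0.85, 7.3]]


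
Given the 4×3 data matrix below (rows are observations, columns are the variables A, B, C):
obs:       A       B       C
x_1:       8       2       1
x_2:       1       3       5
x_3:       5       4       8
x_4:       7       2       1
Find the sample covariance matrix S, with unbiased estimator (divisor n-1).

Step 1 — column means:
  mean(A) = (8 + 1 + 5 + 7) / 4 = 21/4 = 5.25
  mean(B) = (2 + 3 + 4 + 2) / 4 = 11/4 = 2.75
  mean(C) = (1 + 5 + 8 + 1) / 4 = 15/4 = 3.75

Step 2 — sample covariance S[i,j] = (1/(n-1)) · Σ_k (x_{k,i} - mean_i) · (x_{k,j} - mean_j), with n-1 = 3.
  S[A,A] = ((2.75)·(2.75) + (-4.25)·(-4.25) + (-0.25)·(-0.25) + (1.75)·(1.75)) / 3 = 28.75/3 = 9.5833
  S[A,B] = ((2.75)·(-0.75) + (-4.25)·(0.25) + (-0.25)·(1.25) + (1.75)·(-0.75)) / 3 = -4.75/3 = -1.5833
  S[A,C] = ((2.75)·(-2.75) + (-4.25)·(1.25) + (-0.25)·(4.25) + (1.75)·(-2.75)) / 3 = -18.75/3 = -6.25
  S[B,B] = ((-0.75)·(-0.75) + (0.25)·(0.25) + (1.25)·(1.25) + (-0.75)·(-0.75)) / 3 = 2.75/3 = 0.9167
  S[B,C] = ((-0.75)·(-2.75) + (0.25)·(1.25) + (1.25)·(4.25) + (-0.75)·(-2.75)) / 3 = 9.75/3 = 3.25
  S[C,C] = ((-2.75)·(-2.75) + (1.25)·(1.25) + (4.25)·(4.25) + (-2.75)·(-2.75)) / 3 = 34.75/3 = 11.5833

S is symmetric (S[j,i] = S[i,j]). Assembling:

S = [[9.5833, -1.5833, -6.25],
 [-1.5833, 0.9167, 3.25],
 [-6.25, 3.25, 11.5833]]


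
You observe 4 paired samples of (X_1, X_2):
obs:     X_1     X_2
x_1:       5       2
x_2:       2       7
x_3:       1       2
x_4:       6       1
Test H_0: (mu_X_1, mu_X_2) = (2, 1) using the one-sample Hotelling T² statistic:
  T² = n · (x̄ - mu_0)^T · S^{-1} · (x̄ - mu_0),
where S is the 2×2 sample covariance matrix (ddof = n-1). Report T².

Step 1 — sample mean vector:
  mean(X_1) = (5 + 2 + 1 + 6) / 4 = 14/4 = 3.5
  mean(X_2) = (2 + 7 + 2 + 1) / 4 = 12/4 = 3
  x̄ = (3.5, 3),  deviation x̄ - mu_0 = (3.5, 3) - (2, 1) = (1.5, 2).

Step 2 — sample covariance matrix, S[i,j] = (1/(n-1)) · Σ_k (x_{k,i} - mean_i) · (x_{k,j} - mean_j), divisor n-1 = 3:
  S[X_1,X_1] = ((1.5)·(1.5) + (-1.5)·(-1.5) + (-2.5)·(-2.5) + (2.5)·(2.5)) / 3 = 17/3 = 5.6667
  S[X_1,X_2] = ((1.5)·(-1) + (-1.5)·(4) + (-2.5)·(-1) + (2.5)·(-2)) / 3 = -10/3 = -3.3333
  S[X_2,X_2] = ((-1)·(-1) + (4)·(4) + (-1)·(-1) + (-2)·(-2)) / 3 = 22/3 = 7.3333
  S = [[5.6667, -3.3333],
 [-3.3333, 7.3333]].

Step 3 — invert S. det(S) = 5.6667·7.3333 - (-3.3333)² = 30.4444.
  S^{-1} = (1/det) · [[d, -b], [-b, a]] = [[0.2409, 0.1095],
 [0.1095, 0.1861]].

Step 4 — quadratic form (x̄ - mu_0)^T · S^{-1} · (x̄ - mu_0):
  S^{-1} · (x̄ - mu_0) = (0.5803, 0.5365),
  (x̄ - mu_0)^T · [...] = (1.5)·(0.5803) + (2)·(0.5365) = 1.9434.

Step 5 — scale by n: T² = 4 · 1.9434 = 7.7737.

T² ≈ 7.7737


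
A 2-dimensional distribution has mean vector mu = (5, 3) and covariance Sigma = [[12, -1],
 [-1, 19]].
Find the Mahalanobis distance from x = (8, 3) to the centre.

Step 1 — centre the observation: (x - mu) = (3, 0).

Step 2 — invert Sigma. det(Sigma) = 12·19 - (-1)² = 227.
  Sigma^{-1} = (1/det) · [[d, -b], [-b, a]] = [[0.0837, 0.0044],
 [0.0044, 0.0529]].

Step 3 — form the quadratic (x - mu)^T · Sigma^{-1} · (x - mu):
  Sigma^{-1} · (x - mu) = (0.2511, 0.0132).
  (x - mu)^T · [Sigma^{-1} · (x - mu)] = (3)·(0.2511) + (0)·(0.0132) = 0.7533.

Step 4 — take square root: d = √(0.7533) ≈ 0.8679.

d(x, mu) = √(0.7533) ≈ 0.8679


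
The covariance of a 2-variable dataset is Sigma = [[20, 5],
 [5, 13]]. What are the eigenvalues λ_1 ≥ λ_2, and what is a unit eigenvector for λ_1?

Step 1 — characteristic polynomial of 2×2 Sigma:
  det(Sigma - λI) = λ² - trace · λ + det = 0.
  trace = 20 + 13 = 33, det = 20·13 - (5)² = 235.
Step 2 — discriminant:
  Δ = trace² - 4·det = 1089 - 940 = 149.
Step 3 — eigenvalues:
  λ = (trace ± √Δ)/2 = (33 ± 12.2066)/2,
  λ_1 = 22.6033,  λ_2 = 10.3967.

Step 4 — unit eigenvector for λ_1: solve (Sigma - λ_1 I)v = 0. First row:
  (20 - 22.6033)·v_x + (5)·v_y = 0, i.e. (-2.6033)·v_x + (5)·v_y = 0,
  so v ∝ (b, λ_1 - a) = (5, 2.6033) = u.
  ||u|| = √((5)² + (2.6033)²) = √(31.7771) ≈ 5.6371,
  v_1 = u/||u|| ≈ (0.887, 0.4618) (||v_1|| = 1).

λ_1 = 22.6033,  λ_2 = 10.3967;  v_1 ≈ (0.887, 0.4618)


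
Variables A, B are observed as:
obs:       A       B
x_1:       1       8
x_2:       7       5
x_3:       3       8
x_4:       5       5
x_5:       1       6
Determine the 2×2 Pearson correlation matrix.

Step 1 — column means:
  mean(A) = (1 + 7 + 3 + 5 + 1) / 5 = 17/5 = 3.4
  mean(B) = (8 + 5 + 8 + 5 + 6) / 5 = 32/5 = 6.4

Step 2 — sample variances and covariances s[i,j] = (1/(n-1)) · Σ_k (x_{k,i} - mean_i) · (x_{k,j} - mean_j), with n-1 = 4:
  s[A,A] = ((-2.4)·(-2.4) + (3.6)·(3.6) + (-0.4)·(-0.4) + (1.6)·(1.6) + (-2.4)·(-2.4)) / 4 = 27.2/4 = 6.8
  s[A,B] = ((-2.4)·(1.6) + (3.6)·(-1.4) + (-0.4)·(1.6) + (1.6)·(-1.4) + (-2.4)·(-0.4)) / 4 = -10.8/4 = -2.7
  s[B,B] = ((1.6)·(1.6) + (-1.4)·(-1.4) + (1.6)·(1.6) + (-1.4)·(-1.4) + (-0.4)·(-0.4)) / 4 = 9.2/4 = 2.3
  Sample standard deviations s_i = √(s[i,i]):
  s(A) = √(6.8) = 2.6077
  s(B) = √(2.3) = 1.5166

Step 3 — r_{ij} = s_{ij} / (s_i · s_j):
  r[A,A] = 1 (diagonal).
  r[A,B] = -2.7 / (2.6077 · 1.5166) = -2.7 / 3.9547 = -0.6827
  r[B,B] = 1 (diagonal).

R is symmetric with unit diagonal. Assembling:

R = [[1, -0.6827],
 [-0.6827, 1]]


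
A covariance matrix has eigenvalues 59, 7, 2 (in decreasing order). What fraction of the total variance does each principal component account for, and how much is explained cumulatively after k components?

Step 1 — total variance = trace(Sigma) = Σ λ_i = 59 + 7 + 2 = 68.

Step 2 — fraction explained by component i = λ_i / Σ λ:
  PC1: 59/68 = 0.8676
  PC2: 7/68 = 0.1029
  PC3: 2/68 = 0.0294

Step 3 — cumulative fraction after k components = (λ_1 + ... + λ_k) / Σ λ:
  k = 1: 59/68 = 0.8676
  k = 2: (59 + 7)/68 = 66/68 = 0.9706
  k = 3: (59 + 7 + 2)/68 = 68/68 = 1

Summary (fraction, with percent):

explained: PC1 0.8676 (86.76%), PC2 0.1029 (10.29%), PC3 0.0294 (2.94%);  cumulative: 0.8676, 0.9706, 1


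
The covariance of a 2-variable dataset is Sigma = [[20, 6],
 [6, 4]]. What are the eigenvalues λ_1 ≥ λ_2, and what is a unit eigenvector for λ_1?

Step 1 — characteristic polynomial of 2×2 Sigma:
  det(Sigma - λI) = λ² - trace · λ + det = 0.
  trace = 20 + 4 = 24, det = 20·4 - (6)² = 44.
Step 2 — discriminant:
  Δ = trace² - 4·det = 576 - 176 = 400.
Step 3 — eigenvalues:
  λ = (trace ± √Δ)/2 = (24 ± 20)/2,
  λ_1 = 22,  λ_2 = 2.

Step 4 — unit eigenvector for λ_1: solve (Sigma - λ_1 I)v = 0. First row:
  (20 - 22)·v_x + (6)·v_y = 0, i.e. (-2)·v_x + (6)·v_y = 0,
  so v ∝ (b, λ_1 - a) = (6, 2) = u.
  ||u|| = √((6)² + (2)²) = √(40) ≈ 6.3246,
  v_1 = u/||u|| ≈ (0.9487, 0.3162) (||v_1|| = 1).

λ_1 = 22,  λ_2 = 2;  v_1 ≈ (0.9487, 0.3162)


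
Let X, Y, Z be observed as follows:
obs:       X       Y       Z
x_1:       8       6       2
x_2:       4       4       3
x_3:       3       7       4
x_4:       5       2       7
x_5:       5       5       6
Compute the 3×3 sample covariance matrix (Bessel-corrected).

Step 1 — column means:
  mean(X) = (8 + 4 + 3 + 5 + 5) / 5 = 25/5 = 5
  mean(Y) = (6 + 4 + 7 + 2 + 5) / 5 = 24/5 = 4.8
  mean(Z) = (2 + 3 + 4 + 7 + 6) / 5 = 22/5 = 4.4

Step 2 — sample covariance S[i,j] = (1/(n-1)) · Σ_k (x_{k,i} - mean_i) · (x_{k,j} - mean_j), with n-1 = 4.
  S[X,X] = ((3)·(3) + (-1)·(-1) + (-2)·(-2) + (0)·(0) + (0)·(0)) / 4 = 14/4 = 3.5
  S[X,Y] = ((3)·(1.2) + (-1)·(-0.8) + (-2)·(2.2) + (0)·(-2.8) + (0)·(0.2)) / 4 = 0/4 = 0
  S[X,Z] = ((3)·(-2.4) + (-1)·(-1.4) + (-2)·(-0.4) + (0)·(2.6) + (0)·(1.6)) / 4 = -5/4 = -1.25
  S[Y,Y] = ((1.2)·(1.2) + (-0.8)·(-0.8) + (2.2)·(2.2) + (-2.8)·(-2.8) + (0.2)·(0.2)) / 4 = 14.8/4 = 3.7
  S[Y,Z] = ((1.2)·(-2.4) + (-0.8)·(-1.4) + (2.2)·(-0.4) + (-2.8)·(2.6) + (0.2)·(1.6)) / 4 = -9.6/4 = -2.4
  S[Z,Z] = ((-2.4)·(-2.4) + (-1.4)·(-1.4) + (-0.4)·(-0.4) + (2.6)·(2.6) + (1.6)·(1.6)) / 4 = 17.2/4 = 4.3

S is symmetric (S[j,i] = S[i,j]). Assembling:

S = [[3.5, 0, -1.25],
 [0, 3.7, -2.4],
 [-1.25, -2.4, 4.3]]


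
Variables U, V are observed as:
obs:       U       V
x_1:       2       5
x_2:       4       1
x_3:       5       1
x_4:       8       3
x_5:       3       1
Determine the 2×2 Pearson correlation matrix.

Step 1 — column means:
  mean(U) = (2 + 4 + 5 + 8 + 3) / 5 = 22/5 = 4.4
  mean(V) = (5 + 1 + 1 + 3 + 1) / 5 = 11/5 = 2.2

Step 2 — sample variances and covariances s[i,j] = (1/(n-1)) · Σ_k (x_{k,i} - mean_i) · (x_{k,j} - mean_j), with n-1 = 4:
  s[U,U] = ((-2.4)·(-2.4) + (-0.4)·(-0.4) + (0.6)·(0.6) + (3.6)·(3.6) + (-1.4)·(-1.4)) / 4 = 21.2/4 = 5.3
  s[U,V] = ((-2.4)·(2.8) + (-0.4)·(-1.2) + (0.6)·(-1.2) + (3.6)·(0.8) + (-1.4)·(-1.2)) / 4 = -2.4/4 = -0.6
  s[V,V] = ((2.8)·(2.8) + (-1.2)·(-1.2) + (-1.2)·(-1.2) + (0.8)·(0.8) + (-1.2)·(-1.2)) / 4 = 12.8/4 = 3.2
  Sample standard deviations s_i = √(s[i,i]):
  s(U) = √(5.3) = 2.3022
  s(V) = √(3.2) = 1.7889

Step 3 — r_{ij} = s_{ij} / (s_i · s_j):
  r[U,U] = 1 (diagonal).
  r[U,V] = -0.6 / (2.3022 · 1.7889) = -0.6 / 4.1183 = -0.1457
  r[V,V] = 1 (diagonal).

R is symmetric with unit diagonal. Assembling:

R = [[1, -0.1457],
 [-0.1457, 1]]


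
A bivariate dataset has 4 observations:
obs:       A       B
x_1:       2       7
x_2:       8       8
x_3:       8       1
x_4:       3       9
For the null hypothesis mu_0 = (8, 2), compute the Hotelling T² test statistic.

Step 1 — sample mean vector:
  mean(A) = (2 + 8 + 8 + 3) / 4 = 21/4 = 5.25
  mean(B) = (7 + 8 + 1 + 9) / 4 = 25/4 = 6.25
  x̄ = (5.25, 6.25),  deviation x̄ - mu_0 = (5.25, 6.25) - (8, 2) = (-2.75, 4.25).

Step 2 — sample covariance matrix, S[i,j] = (1/(n-1)) · Σ_k (x_{k,i} - mean_i) · (x_{k,j} - mean_j), divisor n-1 = 3:
  S[A,A] = ((-3.25)·(-3.25) + (2.75)·(2.75) + (2.75)·(2.75) + (-2.25)·(-2.25)) / 3 = 30.75/3 = 10.25
  S[A,B] = ((-3.25)·(0.75) + (2.75)·(1.75) + (2.75)·(-5.25) + (-2.25)·(2.75)) / 3 = -18.25/3 = -6.0833
  S[B,B] = ((0.75)·(0.75) + (1.75)·(1.75) + (-5.25)·(-5.25) + (2.75)·(2.75)) / 3 = 38.75/3 = 12.9167
  S = [[10.25, -6.0833],
 [-6.0833, 12.9167]].

Step 3 — invert S. det(S) = 10.25·12.9167 - (-6.0833)² = 95.3889.
  S^{-1} = (1/det) · [[d, -b], [-b, a]] = [[0.1354, 0.0638],
 [0.0638, 0.1075]].

Step 4 — quadratic form (x̄ - mu_0)^T · S^{-1} · (x̄ - mu_0):
  S^{-1} · (x̄ - mu_0) = (-0.1013, 0.2813),
  (x̄ - mu_0)^T · [...] = (-2.75)·(-0.1013) + (4.25)·(0.2813) = 1.4742.

Step 5 — scale by n: T² = 4 · 1.4742 = 5.8969.

T² ≈ 5.8969


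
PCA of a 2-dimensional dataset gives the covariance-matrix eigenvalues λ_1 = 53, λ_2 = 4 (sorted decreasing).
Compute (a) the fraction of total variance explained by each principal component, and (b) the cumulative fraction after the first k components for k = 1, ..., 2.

Step 1 — total variance = trace(Sigma) = Σ λ_i = 53 + 4 = 57.

Step 2 — fraction explained by component i = λ_i / Σ λ:
  PC1: 53/57 = 0.9298
  PC2: 4/57 = 0.0702

Step 3 — cumulative fraction after k components = (λ_1 + ... + λ_k) / Σ λ:
  k = 1: 53/57 = 0.9298
  k = 2: (53 + 4)/57 = 57/57 = 1

Summary (fraction, with percent):

explained: PC1 0.9298 (92.98%), PC2 0.0702 (7.02%);  cumulative: 0.9298, 1


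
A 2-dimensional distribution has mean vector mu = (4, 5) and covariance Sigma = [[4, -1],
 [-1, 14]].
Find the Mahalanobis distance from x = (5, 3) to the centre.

Step 1 — centre the observation: (x - mu) = (1, -2).

Step 2 — invert Sigma. det(Sigma) = 4·14 - (-1)² = 55.
  Sigma^{-1} = (1/det) · [[d, -b], [-b, a]] = [[0.2545, 0.0182],
 [0.0182, 0.0727]].

Step 3 — form the quadratic (x - mu)^T · Sigma^{-1} · (x - mu):
  Sigma^{-1} · (x - mu) = (0.2182, -0.1273).
  (x - mu)^T · [Sigma^{-1} · (x - mu)] = (1)·(0.2182) + (-2)·(-0.1273) = 0.4727.

Step 4 — take square root: d = √(0.4727) ≈ 0.6876.

d(x, mu) = √(0.4727) ≈ 0.6876


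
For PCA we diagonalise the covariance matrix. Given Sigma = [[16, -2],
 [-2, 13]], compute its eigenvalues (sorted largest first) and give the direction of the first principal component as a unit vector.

Step 1 — characteristic polynomial of 2×2 Sigma:
  det(Sigma - λI) = λ² - trace · λ + det = 0.
  trace = 16 + 13 = 29, det = 16·13 - (-2)² = 204.
Step 2 — discriminant:
  Δ = trace² - 4·det = 841 - 816 = 25.
Step 3 — eigenvalues:
  λ = (trace ± √Δ)/2 = (29 ± 5)/2,
  λ_1 = 17,  λ_2 = 12.

Step 4 — unit eigenvector for λ_1: solve (Sigma - λ_1 I)v = 0. First row:
  (16 - 17)·v_x + (-2)·v_y = 0, i.e. (-1)·v_x + (-2)·v_y = 0,
  so v ∝ (b, λ_1 - a) = (-2, 1); multiply by -1 so the first entry is positive: u = (2, -1).
  ||u|| = √((2)² + (-1)²) = √(5) ≈ 2.2361,
  v_1 = u/||u|| ≈ (0.8944, -0.4472) (||v_1|| = 1).

λ_1 = 17,  λ_2 = 12;  v_1 ≈ (0.8944, -0.4472)
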